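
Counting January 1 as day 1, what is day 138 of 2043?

18 May 2043

January has 31 days (138 − 31 = 107 remain).
February has 28 days (107 − 28 = 79 remain).
March has 31 days (79 − 31 = 48 remain).
April has 30 days (48 − 30 = 18 remain).
18 into May → May 18.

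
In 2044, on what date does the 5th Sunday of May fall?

2044-05-29

The first Sunday of May 2044 is May 1.
The 5th Sunday is 4 weeks later: 1 + 28 = 29.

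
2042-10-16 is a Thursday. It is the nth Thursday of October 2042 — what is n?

3rd

Day 16 falls in week ⌈16/7⌉ of the month.
Days 1–7 hold the 1st Thursday, 8–14 the 2nd, 15–21 the 3rd, 22–28 the 4th, 29–31 the 5th.
16 is in the range for the 3rd.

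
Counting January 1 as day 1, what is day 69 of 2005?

January has 31 days (69 − 31 = 38 remain).
February has 28 days (38 − 28 = 10 remain).
10 into March → March 10.

10 March 2005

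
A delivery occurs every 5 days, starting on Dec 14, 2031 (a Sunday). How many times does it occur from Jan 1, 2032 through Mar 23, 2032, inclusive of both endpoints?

17

Occurrences land 5·i days after Dec 14, 2031 for i = 0, 1, 2, …
Jan 1, 2032 is 18 days after the start; 18 ÷ 5 = 3 remainder 3; since the remainder is 3, round up to i = 4. First occurrence in the window: #5 on Jan 3, 2032 (4×5 = 20 days in).
Mar 23, 2032 is 100 days after the start; 100 ÷ 5 = 20 remainder 0. Last occurrence in the window: #21 on Mar 23, 2032.
Occurrences #5 through #21: 17 in total.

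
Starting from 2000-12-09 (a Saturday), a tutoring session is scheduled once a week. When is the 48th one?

2001-11-03

The 48th occurrence is 47 intervals after the first: 47 × 7 = 329 days after 2000-12-09.
December has 31 days — 22 days to the end of December leaves 307.
January has 31 days (276 left).
February has 28 days (248 left).
March has 31 days (217 left).
April has 30 days (187 left).
May has 31 days (156 left).
June has 30 days (126 left).
July has 31 days (95 left).
August has 31 days (64 left).
September has 30 days (34 left).
October has 31 days (3 left).
3 days into November → 2001-11-03.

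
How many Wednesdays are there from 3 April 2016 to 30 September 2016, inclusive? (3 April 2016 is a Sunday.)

3 April 2016 is a Sunday; the first Wednesday on or after it is 6 April 2016 (3 days later).
From 6 April 2016 to 30 September 2016: 24 + 31 + 30 + 31 + 31 + 30 = 177 days (rest of April, May, June, July, August, September).
177 ÷ 7 = 25 full weeks with remainder 2, so 25 more Wednesdays after the first → 26.

26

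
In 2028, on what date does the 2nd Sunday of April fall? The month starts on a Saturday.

2028-04-09

April 2028 begins on a Saturday, so the first Sunday is April 2 (1 day later).
The 2nd Sunday is 1 weeks later: 2 + 7 = 9.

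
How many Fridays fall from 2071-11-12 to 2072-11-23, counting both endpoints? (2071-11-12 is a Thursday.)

2071-11-12 is a Thursday; the first Friday on or after it is 2071-11-13 (1 day later).
From 2071-11-13 to 2072-11-23: 48 + 328 = 376 days (rest of 2071, to 2072-11-23 in 2072).
376 ÷ 7 = 53 full weeks with remainder 5, so 53 more Fridays after the first → 54.

54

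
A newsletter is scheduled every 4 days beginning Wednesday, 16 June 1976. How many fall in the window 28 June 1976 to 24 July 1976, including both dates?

7

Occurrences land 4·i days after 16 June 1976 for i = 0, 1, 2, …
28 June 1976 is 12 days after the start; 12 ÷ 4 = 3 remainder 0. First occurrence in the window: #4 on 28 June 1976 (3×4 = 12 days in).
24 July 1976 is 38 days after the start; 38 ÷ 4 = 9 remainder 2. Last occurrence in the window: #10 on 22 July 1976.
Occurrences #4 through #10: 7 in total.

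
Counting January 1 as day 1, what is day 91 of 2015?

1 April 2015

January has 31 days (91 − 31 = 60 remain).
February has 28 days (60 − 28 = 32 remain).
March has 31 days (32 − 31 = 1 remain).
1 into April → April 1.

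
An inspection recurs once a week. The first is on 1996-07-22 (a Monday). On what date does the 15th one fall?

The 15th occurrence is 14 intervals after the first: 14 × 7 = 98 days after 1996-07-22.
July has 31 days — 9 days to the end of July leaves 89.
August has 31 days (58 left).
September has 30 days (28 left).
28 days into October → 1996-10-28.

1996-10-28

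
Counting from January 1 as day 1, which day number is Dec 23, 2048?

Days in months before Dec: 31 + 29 + 31 + 30 + 31 + 30 + 31 + 31 + 30 + 31 + 30 = 335.
Plus 23 days into Dec → day 358.

358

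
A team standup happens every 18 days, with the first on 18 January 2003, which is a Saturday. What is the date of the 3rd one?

The 3rd occurrence is 2 intervals after the first: 2 × 18 = 36 days after 18 January 2003.
January has 31 days — 13 days to the end of January leaves 23.
23 days into February → 23 February 2003.

23 February 2003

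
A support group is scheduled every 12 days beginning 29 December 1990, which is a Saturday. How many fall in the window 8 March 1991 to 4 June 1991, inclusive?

Occurrences land 12·i days after 29 December 1990 for i = 0, 1, 2, …
8 March 1991 is 69 days after the start; 69 ÷ 12 = 5 remainder 9; since the remainder is 9, round up to i = 6. First occurrence in the window: #7 on 11 March 1991 (6×12 = 72 days in).
4 June 1991 is 157 days after the start; 157 ÷ 12 = 13 remainder 1. Last occurrence in the window: #14 on 3 June 1991.
Occurrences #7 through #14: 8 in total.

8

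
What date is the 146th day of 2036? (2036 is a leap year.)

January has 31 days (146 − 31 = 115 remain).
February has 29 days (115 − 29 = 86 remain).
March has 31 days (86 − 31 = 55 remain).
April has 30 days (55 − 30 = 25 remain).
25 into May → May 25.

25 May 2036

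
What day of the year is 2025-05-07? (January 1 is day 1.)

127

Days in months before May: 31 + 28 + 31 + 30 = 120.
Plus 7 days into May → day 127.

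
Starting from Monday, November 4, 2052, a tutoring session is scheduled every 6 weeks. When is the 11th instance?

The 11th occurrence is 10 intervals after the first: 10 × 42 = 420 days after November 4, 2052.
November has 30 days — 26 days to the end of November leaves 394.
December has 31 days (363 left).
January has 31 days (332 left).
February has 28 days (304 left).
March has 31 days (273 left).
April has 30 days (243 left).
May has 31 days (212 left).
June has 30 days (182 left).
July has 31 days (151 left).
August has 31 days (120 left).
September has 30 days (90 left).
October has 31 days (59 left).
November has 30 days (29 left).
29 days into December → December 29, 2053.

December 29, 2053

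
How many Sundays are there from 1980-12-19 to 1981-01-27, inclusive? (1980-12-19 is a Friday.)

1980-12-19 is a Friday; the first Sunday on or after it is 1980-12-21 (2 days later).
From 1980-12-21 to 1981-01-27: 10 + 27 = 37 days (rest of December, January).
37 ÷ 7 = 5 full weeks with remainder 2, so 5 more Sundays after the first → 6.

6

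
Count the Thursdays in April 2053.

1 April 2053 is a Tuesday; the first Thursday on or after it is 3 April 2053 (2 days later).
From 3 April 2053 to 30 April 2053 is 30 − 3 = 27 days.
27 ÷ 7 = 3 full weeks with remainder 6, so 3 more Thursdays after the first → 4.

4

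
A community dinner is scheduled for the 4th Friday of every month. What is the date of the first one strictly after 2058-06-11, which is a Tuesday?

June 2058 starts on a Saturday; its first Friday is the 7th, so the 4th Friday is the 28th — 2058-06-28.
2058-06-28 is after 2058-06-11, so that is the next one.

2058-06-28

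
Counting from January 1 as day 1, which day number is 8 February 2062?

39

Days in months before February: 31 = 31.
Plus 8 days into February → day 39.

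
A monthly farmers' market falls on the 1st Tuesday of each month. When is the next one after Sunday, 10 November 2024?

3 December 2024

November 2024 starts on a Friday, so its 1st Tuesday is 5 November 2024 (4 days in).
That is not after 10 November 2024, so look at December 2024.
December 2024 starts on a Sunday, so its 1st Tuesday is 3 December 2024 (2 days in).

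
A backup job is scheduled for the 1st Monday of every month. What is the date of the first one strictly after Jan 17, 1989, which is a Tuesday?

Feb 6, 1989

Jan 1989 starts on a Sunday, so its 1st Monday is Jan 2, 1989 (1 day in).
That is not after Jan 17, 1989, so look at Feb 1989.
Feb 1989 starts on a Wednesday, so its 1st Monday is Feb 6, 1989 (5 days in).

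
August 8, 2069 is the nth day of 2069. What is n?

Days in months before August: 31 + 28 + 31 + 30 + 31 + 30 + 31 = 212.
Plus 8 days into August → day 220.

220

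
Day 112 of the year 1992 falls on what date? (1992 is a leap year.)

1992-04-21

January has 31 days (112 − 31 = 81 remain).
February has 29 days (81 − 29 = 52 remain).
March has 31 days (52 − 31 = 21 remain).
21 into April → April 21.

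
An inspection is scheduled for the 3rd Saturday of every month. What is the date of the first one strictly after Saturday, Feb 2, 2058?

Feb 2058 starts on a Friday; its first Saturday is the 2nd, so the 3rd Saturday is the 16th — Feb 16, 2058.
Feb 16, 2058 is after Feb 2, 2058, so that is the next one.

Feb 16, 2058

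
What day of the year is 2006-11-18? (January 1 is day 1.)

322

Days in months before November: 31 + 28 + 31 + 30 + 31 + 30 + 31 + 31 + 30 + 31 = 304.
Plus 18 days into November → day 322.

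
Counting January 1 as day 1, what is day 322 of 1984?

November 17, 1984

January has 31 days (322 − 31 = 291 remain).
February has 29 days (291 − 29 = 262 remain).
March has 31 days (262 − 31 = 231 remain).
April has 30 days (231 − 30 = 201 remain).
May has 31 days (201 − 31 = 170 remain).
June has 30 days (170 − 30 = 140 remain).
July has 31 days (140 − 31 = 109 remain).
August has 31 days (109 − 31 = 78 remain).
September has 30 days (78 − 30 = 48 remain).
October has 31 days (48 − 31 = 17 remain).
17 into November → November 17.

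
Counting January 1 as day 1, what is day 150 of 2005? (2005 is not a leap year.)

January has 31 days (150 − 31 = 119 remain).
February has 28 days (119 − 28 = 91 remain).
March has 31 days (91 − 31 = 60 remain).
April has 30 days (60 − 30 = 30 remain).
30 into May → May 30.

2005-05-30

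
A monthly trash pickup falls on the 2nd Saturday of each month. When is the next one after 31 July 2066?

14 August 2066

July 2066 starts on a Thursday; its first Saturday is the 3rd, so the 2nd Saturday is the 10th — 10 July 2066.
That is not after 31 July 2066, so look at August 2066.
August 2066 starts on a Sunday; its first Saturday is the 7th, so the 2nd Saturday is the 14th — 14 August 2066.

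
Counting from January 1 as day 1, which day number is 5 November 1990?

Days in months before November: 31 + 28 + 31 + 30 + 31 + 30 + 31 + 31 + 30 + 31 = 304.
Plus 5 days into November → day 309.

309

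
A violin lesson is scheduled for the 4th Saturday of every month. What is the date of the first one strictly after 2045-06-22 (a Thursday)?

2045-06-24

June 2045 starts on a Thursday; its first Saturday is the 3rd, so the 4th Saturday is the 24th — 2045-06-24.
2045-06-24 is after 2045-06-22, so that is the next one.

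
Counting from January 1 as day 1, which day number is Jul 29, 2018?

Days in months before Jul: 31 + 28 + 31 + 30 + 31 + 30 = 181.
Plus 29 days into Jul → day 210.

210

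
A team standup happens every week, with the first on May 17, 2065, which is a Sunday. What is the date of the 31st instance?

The 31st occurrence is 30 intervals after the first: 30 × 7 = 210 days after May 17, 2065.
May has 31 days — 14 days to the end of May leaves 196.
Jun has 30 days (166 left).
Jul has 31 days (135 left).
Aug has 31 days (104 left).
Sep has 30 days (74 left).
Oct has 31 days (43 left).
Nov has 30 days (13 left).
13 days into Dec → Dec 13, 2065.

Dec 13, 2065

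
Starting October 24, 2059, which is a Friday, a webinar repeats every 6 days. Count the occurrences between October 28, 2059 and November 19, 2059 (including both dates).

4

Occurrences land 6·i days after October 24, 2059 for i = 0, 1, 2, …
October 28, 2059 is 4 days after the start; 4 ÷ 6 = 0 remainder 4; since the remainder is 4, round up to i = 1. First occurrence in the window: #2 on October 30, 2059 (1×6 = 6 days in).
November 19, 2059 is 26 days after the start; 26 ÷ 6 = 4 remainder 2. Last occurrence in the window: #5 on November 17, 2059.
Occurrences #2 through #5: 4 in total.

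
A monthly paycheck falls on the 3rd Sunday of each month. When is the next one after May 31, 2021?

Jun 20, 2021

May 2021 starts on a Saturday; its first Sunday is the 2nd, so the 3rd Sunday is the 16th — May 16, 2021.
That is not after May 31, 2021, so look at Jun 2021.
Jun 2021 starts on a Tuesday; its first Sunday is the 6th, so the 3rd Sunday is the 20th — Jun 20, 2021.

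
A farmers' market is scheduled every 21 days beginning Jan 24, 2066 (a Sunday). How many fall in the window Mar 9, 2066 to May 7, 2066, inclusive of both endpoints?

2

Occurrences land 21·i days after Jan 24, 2066 for i = 0, 1, 2, …
Mar 9, 2066 is 44 days after the start; 44 ÷ 21 = 2 remainder 2; since the remainder is 2, round up to i = 3. First occurrence in the window: #4 on Mar 28, 2066 (3×21 = 63 days in).
May 7, 2066 is 103 days after the start; 103 ÷ 21 = 4 remainder 19. Last occurrence in the window: #5 on Apr 18, 2066.
Occurrences #4 through #5: 2 in total.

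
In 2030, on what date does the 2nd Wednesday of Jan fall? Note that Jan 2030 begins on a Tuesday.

Jan 2030 begins on a Tuesday, so the first Wednesday is Jan 2 (1 day later).
The 2nd Wednesday is 1 weeks later: 2 + 7 = 9.

Jan 9, 2030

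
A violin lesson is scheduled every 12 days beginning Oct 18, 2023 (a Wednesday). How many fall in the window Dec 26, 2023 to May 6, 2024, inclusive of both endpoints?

11

Occurrences land 12·i days after Oct 18, 2023 for i = 0, 1, 2, …
Dec 26, 2023 is 69 days after the start; 69 ÷ 12 = 5 remainder 9; since the remainder is 9, round up to i = 6. First occurrence in the window: #7 on Dec 29, 2023 (6×12 = 72 days in).
May 6, 2024 is 201 days after the start; 201 ÷ 12 = 16 remainder 9. Last occurrence in the window: #17 on Apr 27, 2024.
Occurrences #7 through #17: 11 in total.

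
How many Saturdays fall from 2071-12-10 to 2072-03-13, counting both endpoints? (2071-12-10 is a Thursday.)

2071-12-10 is a Thursday; the first Saturday on or after it is 2071-12-12 (2 days later).
From 2071-12-12 to 2072-03-13: 19 + 31 + 29 + 13 = 92 days (rest of December, January, February, March).
92 ÷ 7 = 13 full weeks with remainder 1, so 13 more Saturdays after the first → 14.

14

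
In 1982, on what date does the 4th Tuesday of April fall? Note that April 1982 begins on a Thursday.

April 1982 begins on a Thursday, so the first Tuesday is April 6 (5 days later).
The 4th Tuesday is 3 weeks later: 6 + 21 = 27.

1982-04-27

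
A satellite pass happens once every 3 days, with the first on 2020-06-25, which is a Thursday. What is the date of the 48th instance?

2020-11-13

The 48th occurrence is 47 intervals after the first: 47 × 3 = 141 days after 2020-06-25.
June has 30 days — 5 days to the end of June leaves 136.
July has 31 days (105 left).
August has 31 days (74 left).
September has 30 days (44 left).
October has 31 days (13 left).
13 days into November → 2020-11-13.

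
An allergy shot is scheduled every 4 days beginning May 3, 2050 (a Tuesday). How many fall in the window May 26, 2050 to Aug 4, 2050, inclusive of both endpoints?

Occurrences land 4·i days after May 3, 2050 for i = 0, 1, 2, …
May 26, 2050 is 23 days after the start; 23 ÷ 4 = 5 remainder 3; since the remainder is 3, round up to i = 6. First occurrence in the window: #7 on May 27, 2050 (6×4 = 24 days in).
Aug 4, 2050 is 93 days after the start; 93 ÷ 4 = 23 remainder 1. Last occurrence in the window: #24 on Aug 3, 2050.
Occurrences #7 through #24: 18 in total.

18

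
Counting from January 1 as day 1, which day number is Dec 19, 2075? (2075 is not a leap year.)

353

Days in months before Dec: 31 + 28 + 31 + 30 + 31 + 30 + 31 + 31 + 30 + 31 + 30 = 334.
Plus 19 days into Dec → day 353.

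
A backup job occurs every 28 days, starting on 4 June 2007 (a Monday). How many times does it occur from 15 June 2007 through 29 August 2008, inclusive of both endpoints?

16

Occurrences land 28·i days after 4 June 2007 for i = 0, 1, 2, …
15 June 2007 is 11 days after the start; 11 ÷ 28 = 0 remainder 11; since the remainder is 11, round up to i = 1. First occurrence in the window: #2 on 2 July 2007 (1×28 = 28 days in).
29 August 2008 is 452 days after the start; 452 ÷ 28 = 16 remainder 4. Last occurrence in the window: #17 on 25 August 2008.
Occurrences #2 through #17: 16 in total.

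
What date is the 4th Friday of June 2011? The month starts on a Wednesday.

June 2011 begins on a Wednesday, so the first Friday is June 3 (2 days later).
The 4th Friday is 3 weeks later: 3 + 21 = 24.

2011-06-24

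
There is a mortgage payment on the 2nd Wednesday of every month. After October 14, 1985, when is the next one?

November 13, 1985

October 1985 starts on a Tuesday; its first Wednesday is the 2nd, so the 2nd Wednesday is the 9th — October 9, 1985.
That is not after October 14, 1985, so look at November 1985.
November 1985 starts on a Friday; its first Wednesday is the 6th, so the 2nd Wednesday is the 13th — November 13, 1985.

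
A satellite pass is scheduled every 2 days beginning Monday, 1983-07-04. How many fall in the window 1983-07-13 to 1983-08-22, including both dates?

Occurrences land 2·i days after 1983-07-04 for i = 0, 1, 2, …
1983-07-13 is 9 days after the start; 9 ÷ 2 = 4 remainder 1; since the remainder is 1, round up to i = 5. First occurrence in the window: #6 on 1983-07-14 (5×2 = 10 days in).
1983-08-22 is 49 days after the start; 49 ÷ 2 = 24 remainder 1. Last occurrence in the window: #25 on 1983-08-21.
Occurrences #6 through #25: 20 in total.

20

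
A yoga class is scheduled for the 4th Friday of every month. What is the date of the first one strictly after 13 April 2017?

28 April 2017

April 2017 starts on a Saturday; its first Friday is the 7th, so the 4th Friday is the 28th — 28 April 2017.
28 April 2017 is after 13 April 2017, so that is the next one.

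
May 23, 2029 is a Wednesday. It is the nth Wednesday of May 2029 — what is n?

Day 23 falls in week ⌈23/7⌉ of the month.
Days 1–7 hold the 1st Wednesday, 8–14 the 2nd, 15–21 the 3rd, 22–28 the 4th, 29–31 the 5th.
23 is in the range for the 4th.

4th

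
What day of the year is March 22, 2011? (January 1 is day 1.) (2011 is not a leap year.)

Days in months before March: 31 + 28 = 59.
Plus 22 days into March → day 81.

81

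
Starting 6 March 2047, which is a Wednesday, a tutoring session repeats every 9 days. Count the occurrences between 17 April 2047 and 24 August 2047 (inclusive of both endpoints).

Occurrences land 9·i days after 6 March 2047 for i = 0, 1, 2, …
17 April 2047 is 42 days after the start; 42 ÷ 9 = 4 remainder 6; since the remainder is 6, round up to i = 5. First occurrence in the window: #6 on 20 April 2047 (5×9 = 45 days in).
24 August 2047 is 171 days after the start; 171 ÷ 9 = 19 remainder 0. Last occurrence in the window: #20 on 24 August 2047.
Occurrences #6 through #20: 15 in total.

15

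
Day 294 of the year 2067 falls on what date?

January has 31 days (294 − 31 = 263 remain).
February has 28 days (263 − 28 = 235 remain).
March has 31 days (235 − 31 = 204 remain).
April has 30 days (204 − 30 = 174 remain).
May has 31 days (174 − 31 = 143 remain).
June has 30 days (143 − 30 = 113 remain).
July has 31 days (113 − 31 = 82 remain).
August has 31 days (82 − 31 = 51 remain).
September has 30 days (51 − 30 = 21 remain).
21 into October → October 21.

October 21, 2067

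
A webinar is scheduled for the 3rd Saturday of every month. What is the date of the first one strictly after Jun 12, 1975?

Jun 1975 starts on a Sunday; its first Saturday is the 7th, so the 3rd Saturday is the 21st — Jun 21, 1975.
Jun 21, 1975 is after Jun 12, 1975, so that is the next one.

Jun 21, 1975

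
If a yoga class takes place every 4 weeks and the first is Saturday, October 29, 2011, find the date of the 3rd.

The 3rd occurrence is 2 intervals after the first: 2 × 28 = 56 days after October 29, 2011.
October has 31 days — 2 days to the end of October leaves 54.
November has 30 days (24 left).
24 days into December → December 24, 2011.

December 24, 2011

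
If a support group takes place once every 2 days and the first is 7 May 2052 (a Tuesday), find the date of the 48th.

The 48th occurrence is 47 intervals after the first: 47 × 2 = 94 days after 7 May 2052.
May has 31 days — 24 days to the end of May leaves 70.
June has 30 days (40 left).
July has 31 days (9 left).
9 days into August → 9 August 2052.

9 August 2052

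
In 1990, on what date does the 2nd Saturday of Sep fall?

Sep 1990 begins on a Saturday, so the first Saturday is Sep 1.
The 2nd Saturday is 1 weeks later: 1 + 7 = 8.

Sep 8, 1990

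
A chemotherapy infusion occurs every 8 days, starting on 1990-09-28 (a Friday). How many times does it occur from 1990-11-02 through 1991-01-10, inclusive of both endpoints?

9

Occurrences land 8·i days after 1990-09-28 for i = 0, 1, 2, …
1990-11-02 is 35 days after the start; 35 ÷ 8 = 4 remainder 3; since the remainder is 3, round up to i = 5. First occurrence in the window: #6 on 1990-11-07 (5×8 = 40 days in).
1991-01-10 is 104 days after the start; 104 ÷ 8 = 13 remainder 0. Last occurrence in the window: #14 on 1991-01-10.
Occurrences #6 through #14: 9 in total.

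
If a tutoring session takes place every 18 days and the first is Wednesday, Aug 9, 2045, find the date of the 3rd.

The 3rd occurrence is 2 intervals after the first: 2 × 18 = 36 days after Aug 9, 2045.
Aug has 31 days — 22 days to the end of Aug leaves 14.
14 days into Sep → Sep 14, 2045.

Sep 14, 2045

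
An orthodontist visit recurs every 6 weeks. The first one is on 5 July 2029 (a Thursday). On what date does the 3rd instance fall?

The 3rd occurrence is 2 intervals after the first: 2 × 42 = 84 days after 5 July 2029.
July has 31 days — 26 days to the end of July leaves 58.
August has 31 days (27 left).
27 days into September → 27 September 2029.

27 September 2029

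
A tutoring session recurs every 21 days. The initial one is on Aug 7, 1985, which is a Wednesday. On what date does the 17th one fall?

The 17th occurrence is 16 intervals after the first: 16 × 21 = 336 days after Aug 7, 1985.
Aug has 31 days — 24 days to the end of Aug leaves 312.
Sep has 30 days (282 left).
Oct has 31 days (251 left).
Nov has 30 days (221 left).
Dec has 31 days (190 left).
Jan has 31 days (159 left).
Feb has 28 days (131 left).
Mar has 31 days (100 left).
Apr has 30 days (70 left).
May has 31 days (39 left).
Jun has 30 days (9 left).
9 days into Jul → Jul 9, 1986.

Jul 9, 1986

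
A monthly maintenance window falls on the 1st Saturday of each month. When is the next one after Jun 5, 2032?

Jul 3, 2032

Jun 2032 starts on a Tuesday, so its 1st Saturday is Jun 5, 2032 (4 days in).
That is not after Jun 5, 2032, so look at Jul 2032.
Jul 2032 starts on a Thursday, so its 1st Saturday is Jul 3, 2032 (2 days in).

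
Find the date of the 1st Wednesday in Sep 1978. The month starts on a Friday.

Sep 1978 begins on a Friday, so the first Wednesday is Sep 6 (5 days later).

Sep 6, 1978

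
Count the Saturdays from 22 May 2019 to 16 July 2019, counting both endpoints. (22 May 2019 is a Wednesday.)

8

22 May 2019 is a Wednesday; the first Saturday on or after it is 25 May 2019 (3 days later).
From 25 May 2019 to 16 July 2019: 6 + 30 + 16 = 52 days (rest of May, June, July).
52 ÷ 7 = 7 full weeks with remainder 3, so 7 more Saturdays after the first → 8.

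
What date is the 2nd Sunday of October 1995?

The first Sunday of October 1995 is October 1.
The 2nd Sunday is 1 weeks later: 1 + 7 = 8.

October 8, 1995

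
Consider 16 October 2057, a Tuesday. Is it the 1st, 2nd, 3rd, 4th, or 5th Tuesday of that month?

Day 16 falls in week ⌈16/7⌉ of the month.
Days 1–7 hold the 1st Tuesday, 8–14 the 2nd, 15–21 the 3rd, 22–28 the 4th, 29–31 the 5th.
16 is in the range for the 3rd.

3rd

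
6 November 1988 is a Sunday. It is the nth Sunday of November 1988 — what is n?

1st

Day 6 falls in week ⌈6/7⌉ of the month.
Days 1–7 hold the 1st Sunday, 8–14 the 2nd, 15–21 the 3rd, 22–28 the 4th, 29–31 the 5th.
6 is in the range for the 1st.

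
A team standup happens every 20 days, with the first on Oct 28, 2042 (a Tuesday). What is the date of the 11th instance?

May 16, 2043

The 11th occurrence is 10 intervals after the first: 10 × 20 = 200 days after Oct 28, 2042.
Oct has 31 days — 3 days to the end of Oct leaves 197.
Nov has 30 days (167 left).
Dec has 31 days (136 left).
Jan has 31 days (105 left).
Feb has 28 days (77 left).
Mar has 31 days (46 left).
Apr has 30 days (16 left).
16 days into May → May 16, 2043.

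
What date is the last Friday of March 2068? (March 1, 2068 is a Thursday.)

30 March 2068

March 2068 begins on a Thursday, so the first Friday is March 2 (1 day later).
March 2068 has 31 days. Adding weeks: 2, 9, 16, 23, 30 — the last one ≤ 31 is the 30th.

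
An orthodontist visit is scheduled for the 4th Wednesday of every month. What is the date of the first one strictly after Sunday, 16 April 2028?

26 April 2028

April 2028 starts on a Saturday; its first Wednesday is the 5th, so the 4th Wednesday is the 26th — 26 April 2028.
26 April 2028 is after 16 April 2028, so that is the next one.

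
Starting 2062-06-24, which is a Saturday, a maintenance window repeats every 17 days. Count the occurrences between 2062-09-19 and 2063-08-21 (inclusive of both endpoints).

19

Occurrences land 17·i days after 2062-06-24 for i = 0, 1, 2, …
2062-09-19 is 87 days after the start; 87 ÷ 17 = 5 remainder 2; since the remainder is 2, round up to i = 6. First occurrence in the window: #7 on 2062-10-04 (6×17 = 102 days in).
2063-08-21 is 423 days after the start; 423 ÷ 17 = 24 remainder 15. Last occurrence in the window: #25 on 2063-08-06.
Occurrences #7 through #25: 19 in total.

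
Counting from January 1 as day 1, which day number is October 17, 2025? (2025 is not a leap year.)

290

Days in months before October: 31 + 28 + 31 + 30 + 31 + 30 + 31 + 31 + 30 = 273.
Plus 17 days into October → day 290.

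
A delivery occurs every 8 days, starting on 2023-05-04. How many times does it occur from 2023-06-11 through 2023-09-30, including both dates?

14

Occurrences land 8·i days after 2023-05-04 for i = 0, 1, 2, …
2023-06-11 is 38 days after the start; 38 ÷ 8 = 4 remainder 6; since the remainder is 6, round up to i = 5. First occurrence in the window: #6 on 2023-06-13 (5×8 = 40 days in).
2023-09-30 is 149 days after the start; 149 ÷ 8 = 18 remainder 5. Last occurrence in the window: #19 on 2023-09-25.
Occurrences #6 through #19: 14 in total.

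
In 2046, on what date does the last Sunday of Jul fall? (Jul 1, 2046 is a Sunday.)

Jul 2046 begins on a Sunday, so the first Sunday is Jul 1.
Jul 2046 has 31 days. Adding weeks: 1, 8, 15, 22, 29 — the last one ≤ 31 is the 29th.

Jul 29, 2046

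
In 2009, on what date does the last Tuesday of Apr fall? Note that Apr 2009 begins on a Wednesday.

Apr 28, 2009

Apr 2009 begins on a Wednesday, so the first Tuesday is Apr 7 (6 days later).
Apr 2009 has 30 days. Adding weeks: 7, 14, 21, 28 — the last one ≤ 30 is the 28th.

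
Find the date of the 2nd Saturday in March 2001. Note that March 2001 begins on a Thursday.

March 10, 2001

March 2001 begins on a Thursday, so the first Saturday is March 3 (2 days later).
The 2nd Saturday is 1 weeks later: 3 + 7 = 10.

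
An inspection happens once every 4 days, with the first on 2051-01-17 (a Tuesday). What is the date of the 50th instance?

2051-08-01

The 50th occurrence is 49 intervals after the first: 49 × 4 = 196 days after 2051-01-17.
January has 31 days — 14 days to the end of January leaves 182.
February has 28 days (154 left).
March has 31 days (123 left).
April has 30 days (93 left).
May has 31 days (62 left).
June has 30 days (32 left).
July has 31 days (1 left).
1 day into August → 2051-08-01.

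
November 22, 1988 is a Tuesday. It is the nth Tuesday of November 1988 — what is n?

4th

Day 22 falls in week ⌈22/7⌉ of the month.
Days 1–7 hold the 1st Tuesday, 8–14 the 2nd, 15–21 the 3rd, 22–28 the 4th, 29–31 the 5th.
22 is in the range for the 4th.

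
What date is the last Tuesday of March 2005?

March 2005 begins on a Tuesday, so the first Tuesday is March 1.
March 2005 has 31 days. Adding weeks: 1, 8, 15, 22, 29 — the last one ≤ 31 is the 29th.

March 29, 2005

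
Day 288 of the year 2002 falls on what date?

Jan has 31 days (288 − 31 = 257 remain).
Feb has 28 days (257 − 28 = 229 remain).
Mar has 31 days (229 − 31 = 198 remain).
Apr has 30 days (198 − 30 = 168 remain).
May has 31 days (168 − 31 = 137 remain).
Jun has 30 days (137 − 30 = 107 remain).
Jul has 31 days (107 − 31 = 76 remain).
Aug has 31 days (76 − 31 = 45 remain).
Sep has 30 days (45 − 30 = 15 remain).
15 into Oct → Oct 15.

Oct 15, 2002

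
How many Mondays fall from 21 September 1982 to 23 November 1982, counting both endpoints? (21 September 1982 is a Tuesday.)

21 September 1982 is a Tuesday; the first Monday on or after it is 27 September 1982 (6 days later).
From 27 September 1982 to 23 November 1982: 3 + 31 + 23 = 57 days (rest of September, October, November).
57 ÷ 7 = 8 full weeks with remainder 1, so 8 more Mondays after the first → 9.

9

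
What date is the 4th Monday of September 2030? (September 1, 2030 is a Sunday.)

September 2030 begins on a Sunday, so the first Monday is September 2 (1 day later).
The 4th Monday is 3 weeks later: 2 + 21 = 23.

23 September 2030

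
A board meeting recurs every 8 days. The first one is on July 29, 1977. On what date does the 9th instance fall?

The 9th occurrence is 8 intervals after the first: 8 × 8 = 64 days after July 29, 1977.
July has 31 days — 2 days to the end of July leaves 62.
August has 31 days (31 left).
September has 30 days (1 left).
1 day into October → October 1, 1977.

October 1, 1977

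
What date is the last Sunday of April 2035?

The first Sunday of April 2035 is April 1.
April 2035 has 30 days. Adding weeks: 1, 8, 15, 22, 29 — the last one ≤ 30 is the 29th.

April 29, 2035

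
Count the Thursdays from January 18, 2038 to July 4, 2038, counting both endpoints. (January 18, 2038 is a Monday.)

January 18, 2038 is a Monday; the first Thursday on or after it is January 21, 2038 (3 days later).
From January 21, 2038 to July 4, 2038: 10 + 28 + 31 + 30 + 31 + 30 + 4 = 164 days (rest of January, February, March, April, May, June, July).
164 ÷ 7 = 23 full weeks with remainder 3, so 23 more Thursdays after the first → 24.

24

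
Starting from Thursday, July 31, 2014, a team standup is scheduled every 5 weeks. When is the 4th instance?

November 13, 2014

The 4th occurrence is 3 intervals after the first: 3 × 35 = 105 days after July 31, 2014.
July has 31 days — 0 days to the end of July leaves 105.
August has 31 days (74 left).
September has 30 days (44 left).
October has 31 days (13 left).
13 days into November → November 13, 2014.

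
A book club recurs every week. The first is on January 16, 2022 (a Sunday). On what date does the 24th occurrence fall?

June 26, 2022

The 24th occurrence is 23 intervals after the first: 23 × 7 = 161 days after January 16, 2022.
January has 31 days — 15 days to the end of January leaves 146.
February has 28 days (118 left).
March has 31 days (87 left).
April has 30 days (57 left).
May has 31 days (26 left).
26 days into June → June 26, 2022.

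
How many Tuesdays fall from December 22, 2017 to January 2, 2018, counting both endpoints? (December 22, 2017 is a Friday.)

2

December 22, 2017 is a Friday; the first Tuesday on or after it is December 26, 2017 (4 days later).
From December 26, 2017 to January 2, 2018: 5 + 2 = 7 days (rest of December, January).
7 ÷ 7 = 1 full weeks with remainder 0, so 1 more Tuesdays after the first → 2.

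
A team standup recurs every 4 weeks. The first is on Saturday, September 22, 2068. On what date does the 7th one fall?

The 7th occurrence is 6 intervals after the first: 6 × 28 = 168 days after September 22, 2068.
September has 30 days — 8 days to the end of September leaves 160.
October has 31 days (129 left).
November has 30 days (99 left).
December has 31 days (68 left).
January has 31 days (37 left).
February has 28 days (9 left).
9 days into March → March 9, 2069.

March 9, 2069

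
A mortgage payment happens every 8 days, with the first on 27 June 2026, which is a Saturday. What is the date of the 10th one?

7 September 2026

The 10th occurrence is 9 intervals after the first: 9 × 8 = 72 days after 27 June 2026.
June has 30 days — 3 days to the end of June leaves 69.
July has 31 days (38 left).
August has 31 days (7 left).
7 days into September → 7 September 2026.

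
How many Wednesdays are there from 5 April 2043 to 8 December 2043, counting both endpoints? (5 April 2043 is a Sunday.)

5 April 2043 is a Sunday; the first Wednesday on or after it is 8 April 2043 (3 days later).
From 8 April 2043 to 8 December 2043: 22 + 31 + 30 + 31 + 31 + 30 + 31 + 30 + 8 = 244 days (rest of April, May, June, July, August, September, October, November, December).
244 ÷ 7 = 34 full weeks with remainder 6, so 34 more Wednesdays after the first → 35.

35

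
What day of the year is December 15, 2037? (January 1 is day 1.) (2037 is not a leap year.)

349

Days in months before December: 31 + 28 + 31 + 30 + 31 + 30 + 31 + 31 + 30 + 31 + 30 = 334.
Plus 15 days into December → day 349.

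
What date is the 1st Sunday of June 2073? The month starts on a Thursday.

4 June 2073

June 2073 begins on a Thursday, so the first Sunday is June 4 (3 days later).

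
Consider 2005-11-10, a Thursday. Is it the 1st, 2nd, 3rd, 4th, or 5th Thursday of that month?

Day 10 falls in week ⌈10/7⌉ of the month.
Days 1–7 hold the 1st Thursday, 8–14 the 2nd, 15–21 the 3rd, 22–28 the 4th, 29–31 the 5th.
10 is in the range for the 2nd.

2nd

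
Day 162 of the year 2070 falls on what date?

Jan has 31 days (162 − 31 = 131 remain).
Feb has 28 days (131 − 28 = 103 remain).
Mar has 31 days (103 − 31 = 72 remain).
Apr has 30 days (72 − 30 = 42 remain).
May has 31 days (42 − 31 = 11 remain).
11 into Jun → Jun 11.

Jun 11, 2070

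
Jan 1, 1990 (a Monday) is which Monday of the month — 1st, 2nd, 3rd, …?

1st

Day 1 falls in week ⌈1/7⌉ of the month.
Days 1–7 hold the 1st Monday, 8–14 the 2nd, 15–21 the 3rd, 22–28 the 4th, 29–31 the 5th.
1 is in the range for the 1st.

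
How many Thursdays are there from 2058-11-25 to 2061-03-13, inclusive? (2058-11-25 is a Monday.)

120

2058-11-25 is a Monday; the first Thursday on or after it is 2058-11-28 (3 days later).
From 2058-11-28 to 2061-03-13: 33 + 365 + 366 + 72 = 836 days (rest of 2058, 2059, 2060, to 2061-03-13 in 2061).
836 ÷ 7 = 119 full weeks with remainder 3, so 119 more Thursdays after the first → 120.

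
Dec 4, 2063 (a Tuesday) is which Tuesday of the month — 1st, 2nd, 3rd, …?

1st

Day 4 falls in week ⌈4/7⌉ of the month.
Days 1–7 hold the 1st Tuesday, 8–14 the 2nd, 15–21 the 3rd, 22–28 the 4th, 29–31 the 5th.
4 is in the range for the 1st.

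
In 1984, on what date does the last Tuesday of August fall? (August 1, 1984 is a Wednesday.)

August 1984 begins on a Wednesday, so the first Tuesday is August 7 (6 days later).
August 1984 has 31 days. Adding weeks: 7, 14, 21, 28 — the last one ≤ 31 is the 28th.

1984-08-28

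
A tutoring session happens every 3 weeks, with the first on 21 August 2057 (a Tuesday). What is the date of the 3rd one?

2 October 2057

The 3rd occurrence is 2 intervals after the first: 2 × 21 = 42 days after 21 August 2057.
August has 31 days — 10 days to the end of August leaves 32.
September has 30 days (2 left).
2 days into October → 2 October 2057.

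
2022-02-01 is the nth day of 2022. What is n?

Days in months before February: 31 = 31.
Plus 1 day into February → day 32.

32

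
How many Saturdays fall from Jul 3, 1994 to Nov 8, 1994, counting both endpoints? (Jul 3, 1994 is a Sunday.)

Jul 3, 1994 is a Sunday; the first Saturday on or after it is Jul 9, 1994 (6 days later).
From Jul 9, 1994 to Nov 8, 1994: 22 + 31 + 30 + 31 + 8 = 122 days (rest of Jul, Aug, Sep, Oct, Nov).
122 ÷ 7 = 17 full weeks with remainder 3, so 17 more Saturdays after the first → 18.

18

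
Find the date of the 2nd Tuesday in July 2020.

The first Tuesday of July 2020 is July 7.
The 2nd Tuesday is 1 weeks later: 7 + 7 = 14.

July 14, 2020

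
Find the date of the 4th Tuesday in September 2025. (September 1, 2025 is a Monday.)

September 2025 begins on a Monday, so the first Tuesday is September 2 (1 day later).
The 4th Tuesday is 3 weeks later: 2 + 21 = 23.

2025-09-23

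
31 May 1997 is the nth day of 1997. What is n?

Days in months before May: 31 + 28 + 31 + 30 = 120.
Plus 31 days into May → day 151.

151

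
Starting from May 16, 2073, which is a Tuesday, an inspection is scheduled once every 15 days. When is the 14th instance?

The 14th occurrence is 13 intervals after the first: 13 × 15 = 195 days after May 16, 2073.
May has 31 days — 15 days to the end of May leaves 180.
June has 30 days (150 left).
July has 31 days (119 left).
August has 31 days (88 left).
September has 30 days (58 left).
October has 31 days (27 left).
27 days into November → November 27, 2073.

November 27, 2073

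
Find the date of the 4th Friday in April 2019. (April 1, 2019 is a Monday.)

April 2019 begins on a Monday, so the first Friday is April 5 (4 days later).
The 4th Friday is 3 weeks later: 5 + 21 = 26.

26 April 2019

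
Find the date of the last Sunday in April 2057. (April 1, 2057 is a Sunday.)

April 29, 2057

April 2057 begins on a Sunday, so the first Sunday is April 1.
April 2057 has 30 days. Adding weeks: 1, 8, 15, 22, 29 — the last one ≤ 30 is the 29th.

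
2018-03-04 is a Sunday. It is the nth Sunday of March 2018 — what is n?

Day 4 falls in week ⌈4/7⌉ of the month.
Days 1–7 hold the 1st Sunday, 8–14 the 2nd, 15–21 the 3rd, 22–28 the 4th, 29–31 the 5th.
4 is in the range for the 1st.

1st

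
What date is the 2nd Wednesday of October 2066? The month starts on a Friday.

October 2066 begins on a Friday, so the first Wednesday is October 6 (5 days later).
The 2nd Wednesday is 1 weeks later: 6 + 7 = 13.

13 October 2066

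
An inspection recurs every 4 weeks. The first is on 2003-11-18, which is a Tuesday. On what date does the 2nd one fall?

The 2nd occurrence is 1 interval after the first: 1 × 28 = 28 days after 2003-11-18.
November has 30 days — 12 days to the end of November leaves 16.
16 days into December → 2003-12-16.

2003-12-16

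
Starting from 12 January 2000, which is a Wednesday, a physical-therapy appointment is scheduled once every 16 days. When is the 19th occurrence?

26 October 2000

The 19th occurrence is 18 intervals after the first: 18 × 16 = 288 days after 12 January 2000.
January has 31 days — 19 days to the end of January leaves 269.
February has 29 days (240 left).
March has 31 days (209 left).
April has 30 days (179 left).
May has 31 days (148 left).
June has 30 days (118 left).
July has 31 days (87 left).
August has 31 days (56 left).
September has 30 days (26 left).
26 days into October → 26 October 2000.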